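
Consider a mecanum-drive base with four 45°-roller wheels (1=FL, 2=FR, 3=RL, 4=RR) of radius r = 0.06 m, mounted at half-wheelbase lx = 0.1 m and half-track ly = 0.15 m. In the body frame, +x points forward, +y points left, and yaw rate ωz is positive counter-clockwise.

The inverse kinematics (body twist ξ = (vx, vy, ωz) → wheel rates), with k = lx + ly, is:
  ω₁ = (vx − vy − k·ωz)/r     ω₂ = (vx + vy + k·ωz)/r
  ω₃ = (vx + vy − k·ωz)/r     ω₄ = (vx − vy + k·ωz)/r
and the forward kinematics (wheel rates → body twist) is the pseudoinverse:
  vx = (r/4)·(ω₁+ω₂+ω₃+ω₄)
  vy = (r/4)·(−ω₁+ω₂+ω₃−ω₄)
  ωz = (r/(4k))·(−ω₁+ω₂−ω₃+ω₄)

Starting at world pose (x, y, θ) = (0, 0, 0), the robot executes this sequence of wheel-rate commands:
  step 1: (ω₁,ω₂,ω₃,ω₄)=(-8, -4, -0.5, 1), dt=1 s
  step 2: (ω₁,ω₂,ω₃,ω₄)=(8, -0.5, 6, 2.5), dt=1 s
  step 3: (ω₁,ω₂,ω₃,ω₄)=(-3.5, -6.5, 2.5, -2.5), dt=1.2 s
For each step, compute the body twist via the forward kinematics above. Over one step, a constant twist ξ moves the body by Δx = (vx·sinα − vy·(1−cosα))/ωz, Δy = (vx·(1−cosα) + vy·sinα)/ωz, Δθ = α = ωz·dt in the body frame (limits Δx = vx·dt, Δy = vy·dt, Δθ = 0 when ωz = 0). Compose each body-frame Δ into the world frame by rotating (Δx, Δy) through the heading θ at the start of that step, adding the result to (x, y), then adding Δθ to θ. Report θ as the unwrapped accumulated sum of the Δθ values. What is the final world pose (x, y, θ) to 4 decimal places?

step 1: ξ=(vx,vy,ωz)=(-0.1725, 0.0375, 0.3300), dt=1.0 → body Δ=(-0.1755, 0.0086, 0.3300) → world pose (-0.1755, 0.0086, 0.3300)
step 2: ξ=(vx,vy,ωz)=(0.2400, -0.0750, -0.7200), dt=1.0 → body Δ=(0.1939, -0.1514, -0.7200) → world pose (0.0570, -0.0718, -0.3900)
step 3: ξ=(vx,vy,ωz)=(-0.1500, 0.0300, -0.4800), dt=1.2 → body Δ=(-0.1601, 0.0845, -0.5760) → world pose (-0.0590, 0.0672, -0.9660)

(-0.0590, 0.0672, -0.9660)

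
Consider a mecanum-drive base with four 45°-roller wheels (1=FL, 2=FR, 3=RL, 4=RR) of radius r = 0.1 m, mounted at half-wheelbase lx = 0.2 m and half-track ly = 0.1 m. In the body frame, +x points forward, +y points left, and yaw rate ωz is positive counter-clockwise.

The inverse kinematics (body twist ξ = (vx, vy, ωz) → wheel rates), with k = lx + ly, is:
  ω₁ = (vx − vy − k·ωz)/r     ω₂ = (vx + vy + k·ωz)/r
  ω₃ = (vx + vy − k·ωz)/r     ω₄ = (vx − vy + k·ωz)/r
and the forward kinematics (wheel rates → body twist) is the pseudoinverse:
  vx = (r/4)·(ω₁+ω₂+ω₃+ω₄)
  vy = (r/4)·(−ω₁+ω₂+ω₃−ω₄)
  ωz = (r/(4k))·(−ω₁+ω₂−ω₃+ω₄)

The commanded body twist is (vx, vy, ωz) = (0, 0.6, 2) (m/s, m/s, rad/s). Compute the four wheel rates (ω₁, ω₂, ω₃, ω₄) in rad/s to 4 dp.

(-12.0000, 12.0000, 0.0000, 0.0000)

k = lx + ly = 0.2 + 0.1 = 0.3000;  k·ωz = 0.3000·2 = 0.6000
ω₁ (FL) = (vx − vy − k·ωz)/r = -1.2000/0.1 = -12.0000
ω₂ (FR) = (vx + vy + k·ωz)/r = 1.2000/0.1 = 12.0000
ω₃ (RL) = (vx + vy − k·ωz)/r = 0.0000/0.1 = 0.0000
ω₄ (RR) = (vx − vy + k·ωz)/r = 0.0000/0.1 = 0.0000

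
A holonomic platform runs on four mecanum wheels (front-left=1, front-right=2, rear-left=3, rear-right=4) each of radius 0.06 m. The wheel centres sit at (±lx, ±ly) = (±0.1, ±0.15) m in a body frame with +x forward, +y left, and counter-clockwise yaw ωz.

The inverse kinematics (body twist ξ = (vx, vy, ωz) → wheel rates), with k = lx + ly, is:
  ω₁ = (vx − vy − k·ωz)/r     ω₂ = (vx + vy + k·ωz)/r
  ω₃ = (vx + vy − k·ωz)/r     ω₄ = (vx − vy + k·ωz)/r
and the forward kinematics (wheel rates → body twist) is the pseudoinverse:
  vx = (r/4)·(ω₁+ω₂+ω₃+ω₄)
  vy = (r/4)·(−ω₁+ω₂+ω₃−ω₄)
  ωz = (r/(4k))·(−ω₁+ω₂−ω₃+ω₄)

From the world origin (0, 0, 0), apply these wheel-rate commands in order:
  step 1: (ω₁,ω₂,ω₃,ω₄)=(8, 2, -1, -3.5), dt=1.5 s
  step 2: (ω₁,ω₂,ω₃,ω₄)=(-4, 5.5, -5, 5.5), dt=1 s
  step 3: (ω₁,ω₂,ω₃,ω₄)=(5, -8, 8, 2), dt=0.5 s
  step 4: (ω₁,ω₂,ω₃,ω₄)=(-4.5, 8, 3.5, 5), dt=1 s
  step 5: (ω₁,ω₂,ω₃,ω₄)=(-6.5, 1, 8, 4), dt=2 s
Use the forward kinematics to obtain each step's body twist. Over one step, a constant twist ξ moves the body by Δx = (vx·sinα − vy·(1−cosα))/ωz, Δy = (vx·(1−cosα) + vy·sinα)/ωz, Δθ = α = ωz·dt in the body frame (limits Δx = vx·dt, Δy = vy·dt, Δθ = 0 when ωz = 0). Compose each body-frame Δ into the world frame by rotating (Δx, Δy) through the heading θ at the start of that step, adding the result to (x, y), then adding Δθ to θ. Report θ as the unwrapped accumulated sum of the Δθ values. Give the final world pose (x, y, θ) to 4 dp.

(0.1371, 0.3867, 1.1250)

step 1: ξ=(vx,vy,ωz)=(0.0825, -0.0525, -0.5100), dt=1.5 → body Δ=(0.0833, -0.1164, -0.7650) → world pose (0.0833, -0.1164, -0.7650)
step 2: ξ=(vx,vy,ωz)=(0.0300, -0.0150, 1.2000), dt=1.0 → body Δ=(0.0313, 0.0043, 1.2000) → world pose (0.1089, -0.1349, 0.4350)
step 3: ξ=(vx,vy,ωz)=(0.1050, -0.1050, -1.1400), dt=0.5 → body Δ=(0.0351, -0.0643, -0.5700) → world pose (0.1678, -0.1784, -0.1350)
step 4: ξ=(vx,vy,ωz)=(0.1800, 0.1650, 0.8400), dt=1.0 → body Δ=(0.0942, 0.2175, 0.8400) → world pose (0.2905, 0.0245, 0.7050)
step 5: ξ=(vx,vy,ωz)=(0.0975, 0.1725, 0.2100), dt=2.0 → body Δ=(0.1179, 0.3753, 0.4200) → world pose (0.1371, 0.3867, 1.1250)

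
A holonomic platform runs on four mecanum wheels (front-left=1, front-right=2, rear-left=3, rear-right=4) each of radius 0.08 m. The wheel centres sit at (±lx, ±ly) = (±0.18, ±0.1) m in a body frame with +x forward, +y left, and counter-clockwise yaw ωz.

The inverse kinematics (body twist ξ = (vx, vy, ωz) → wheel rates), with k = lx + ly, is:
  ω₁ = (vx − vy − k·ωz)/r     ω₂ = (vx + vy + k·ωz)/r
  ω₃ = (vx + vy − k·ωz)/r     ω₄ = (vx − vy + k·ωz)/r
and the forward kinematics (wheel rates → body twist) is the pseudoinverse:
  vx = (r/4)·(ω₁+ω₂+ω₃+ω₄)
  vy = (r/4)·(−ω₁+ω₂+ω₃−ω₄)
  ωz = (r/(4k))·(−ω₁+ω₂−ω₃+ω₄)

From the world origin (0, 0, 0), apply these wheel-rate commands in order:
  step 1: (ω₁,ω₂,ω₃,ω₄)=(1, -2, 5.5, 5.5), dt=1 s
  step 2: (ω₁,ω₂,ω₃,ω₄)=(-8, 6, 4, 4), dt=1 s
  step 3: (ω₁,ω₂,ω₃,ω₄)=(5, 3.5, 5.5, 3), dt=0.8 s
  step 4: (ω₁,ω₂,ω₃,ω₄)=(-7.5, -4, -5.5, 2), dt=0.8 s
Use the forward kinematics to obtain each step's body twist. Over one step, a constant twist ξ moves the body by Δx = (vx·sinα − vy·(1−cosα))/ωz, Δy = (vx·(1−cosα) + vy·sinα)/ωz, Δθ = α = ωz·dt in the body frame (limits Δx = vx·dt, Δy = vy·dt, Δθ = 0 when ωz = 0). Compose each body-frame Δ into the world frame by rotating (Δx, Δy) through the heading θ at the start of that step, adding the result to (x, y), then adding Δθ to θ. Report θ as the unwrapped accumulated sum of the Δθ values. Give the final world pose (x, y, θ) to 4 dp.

(0.3256, 0.1693, 1.1857)

step 1: ξ=(vx,vy,ωz)=(0.2000, -0.0600, -0.2143), dt=1.0 → body Δ=(0.1921, -0.0809, -0.2143) → world pose (0.1921, -0.0809, -0.2143)
step 2: ξ=(vx,vy,ωz)=(0.1200, 0.2800, 1.0000), dt=1.0 → body Δ=(-0.0277, 0.2908, 1.0000) → world pose (0.2268, 0.2091, 0.7857)
step 3: ξ=(vx,vy,ωz)=(0.3400, 0.0200, -0.2857), dt=0.8 → body Δ=(0.2715, -0.0151, -0.2286) → world pose (0.4294, 0.3905, 0.5571)
step 4: ξ=(vx,vy,ωz)=(-0.3000, -0.0800, 0.7857), dt=0.8 → body Δ=(-0.2050, -0.1328, 0.6286) → world pose (0.3256, 0.1693, 1.1857)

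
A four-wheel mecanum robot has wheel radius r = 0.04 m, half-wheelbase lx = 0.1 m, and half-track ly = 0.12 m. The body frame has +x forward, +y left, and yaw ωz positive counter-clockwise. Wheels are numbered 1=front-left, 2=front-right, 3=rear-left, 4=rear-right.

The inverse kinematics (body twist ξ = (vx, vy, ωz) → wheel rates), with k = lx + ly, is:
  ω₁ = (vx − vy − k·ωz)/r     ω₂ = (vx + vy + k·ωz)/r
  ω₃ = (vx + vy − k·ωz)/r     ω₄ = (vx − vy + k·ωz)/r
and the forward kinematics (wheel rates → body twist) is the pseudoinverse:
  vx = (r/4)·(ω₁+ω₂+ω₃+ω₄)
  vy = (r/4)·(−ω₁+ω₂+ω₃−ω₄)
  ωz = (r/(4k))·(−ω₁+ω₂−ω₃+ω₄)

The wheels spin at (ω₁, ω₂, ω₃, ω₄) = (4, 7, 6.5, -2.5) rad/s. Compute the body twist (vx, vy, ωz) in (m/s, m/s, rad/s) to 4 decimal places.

(0.1500, 0.1200, -0.2727)

k = lx + ly = 0.1 + 0.12 = 0.2200
ω₁+ω₂+ω₃+ω₄ = 15.0000  →  vx = (0.04/4)·15.0000 = 0.1500
−ω₁+ω₂+ω₃−ω₄ = 12.0000  →  vy = (0.04/4)·12.0000 = 0.1200
−ω₁+ω₂−ω₃+ω₄ = -6.0000  →  ωz = (0.04/0.8800)·-6.0000 = -0.2727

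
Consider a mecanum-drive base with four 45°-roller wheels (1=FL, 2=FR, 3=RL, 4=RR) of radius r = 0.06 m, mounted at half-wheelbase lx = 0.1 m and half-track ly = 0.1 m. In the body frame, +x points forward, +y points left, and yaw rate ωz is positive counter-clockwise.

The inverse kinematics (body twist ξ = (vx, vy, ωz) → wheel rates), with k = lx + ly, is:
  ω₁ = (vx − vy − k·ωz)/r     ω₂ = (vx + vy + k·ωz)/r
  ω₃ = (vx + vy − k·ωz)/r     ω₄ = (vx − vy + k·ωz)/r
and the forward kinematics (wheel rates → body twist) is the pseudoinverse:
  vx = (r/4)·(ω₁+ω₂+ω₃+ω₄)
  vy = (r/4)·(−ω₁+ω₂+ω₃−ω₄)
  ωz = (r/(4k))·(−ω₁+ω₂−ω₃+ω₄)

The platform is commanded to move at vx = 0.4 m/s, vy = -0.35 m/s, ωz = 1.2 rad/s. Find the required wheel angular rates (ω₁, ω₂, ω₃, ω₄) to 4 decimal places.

k = lx + ly = 0.1 + 0.1 = 0.2000;  k·ωz = 0.2000·1.2 = 0.2400
ω₁ (FL) = (vx − vy − k·ωz)/r = 0.5100/0.06 = 8.5000
ω₂ (FR) = (vx + vy + k·ωz)/r = 0.2900/0.06 = 4.8333
ω₃ (RL) = (vx + vy − k·ωz)/r = -0.1900/0.06 = -3.1667
ω₄ (RR) = (vx − vy + k·ωz)/r = 0.9900/0.06 = 16.5000

(8.5000, 4.8333, -3.1667, 16.5000)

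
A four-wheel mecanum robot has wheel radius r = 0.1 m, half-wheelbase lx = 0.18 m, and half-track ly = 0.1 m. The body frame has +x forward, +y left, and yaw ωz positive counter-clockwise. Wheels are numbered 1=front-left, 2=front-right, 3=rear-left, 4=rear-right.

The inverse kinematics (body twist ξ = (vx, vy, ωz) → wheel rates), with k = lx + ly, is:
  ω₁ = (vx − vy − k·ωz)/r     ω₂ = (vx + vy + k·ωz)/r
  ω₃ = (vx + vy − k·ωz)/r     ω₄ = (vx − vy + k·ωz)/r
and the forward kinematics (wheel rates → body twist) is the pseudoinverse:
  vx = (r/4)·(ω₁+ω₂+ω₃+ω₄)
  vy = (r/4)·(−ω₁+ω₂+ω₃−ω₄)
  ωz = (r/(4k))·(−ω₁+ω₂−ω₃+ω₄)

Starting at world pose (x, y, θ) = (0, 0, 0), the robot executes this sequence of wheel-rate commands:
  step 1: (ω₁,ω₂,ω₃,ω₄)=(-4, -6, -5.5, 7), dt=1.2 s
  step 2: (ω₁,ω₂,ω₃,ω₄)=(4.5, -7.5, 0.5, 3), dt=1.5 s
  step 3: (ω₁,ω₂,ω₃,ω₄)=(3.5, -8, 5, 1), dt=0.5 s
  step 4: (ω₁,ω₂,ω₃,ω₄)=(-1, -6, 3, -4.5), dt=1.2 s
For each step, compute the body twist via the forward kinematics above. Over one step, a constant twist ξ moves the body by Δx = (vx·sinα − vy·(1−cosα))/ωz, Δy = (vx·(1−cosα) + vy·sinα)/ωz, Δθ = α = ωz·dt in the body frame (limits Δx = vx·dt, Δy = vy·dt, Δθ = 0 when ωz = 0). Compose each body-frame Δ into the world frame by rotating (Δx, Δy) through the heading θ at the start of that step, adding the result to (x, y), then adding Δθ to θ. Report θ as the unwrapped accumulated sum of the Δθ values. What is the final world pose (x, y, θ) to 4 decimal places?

step 1: ξ=(vx,vy,ωz)=(-0.2125, -0.3625, 0.9375), dt=1.2 → body Δ=(0.0154, -0.4778, 1.1250) → world pose (0.0154, -0.4778, 1.1250)
step 2: ξ=(vx,vy,ωz)=(0.0125, -0.3625, -0.8482), dt=1.5 → body Δ=(-0.2876, -0.4189, -1.2723) → world pose (0.2694, -0.9179, -0.1473)
step 3: ξ=(vx,vy,ωz)=(0.0375, -0.1875, -1.3839), dt=0.5 → body Δ=(-0.0139, -0.0927, -0.6920) → world pose (0.2420, -1.0076, -0.8393)
step 4: ξ=(vx,vy,ωz)=(-0.2125, 0.0625, -1.1161), dt=1.2 → body Δ=(-0.1422, 0.2012, -1.3393) → world pose (0.2968, -0.7673, -2.1786)

(0.2968, -0.7673, -2.1786)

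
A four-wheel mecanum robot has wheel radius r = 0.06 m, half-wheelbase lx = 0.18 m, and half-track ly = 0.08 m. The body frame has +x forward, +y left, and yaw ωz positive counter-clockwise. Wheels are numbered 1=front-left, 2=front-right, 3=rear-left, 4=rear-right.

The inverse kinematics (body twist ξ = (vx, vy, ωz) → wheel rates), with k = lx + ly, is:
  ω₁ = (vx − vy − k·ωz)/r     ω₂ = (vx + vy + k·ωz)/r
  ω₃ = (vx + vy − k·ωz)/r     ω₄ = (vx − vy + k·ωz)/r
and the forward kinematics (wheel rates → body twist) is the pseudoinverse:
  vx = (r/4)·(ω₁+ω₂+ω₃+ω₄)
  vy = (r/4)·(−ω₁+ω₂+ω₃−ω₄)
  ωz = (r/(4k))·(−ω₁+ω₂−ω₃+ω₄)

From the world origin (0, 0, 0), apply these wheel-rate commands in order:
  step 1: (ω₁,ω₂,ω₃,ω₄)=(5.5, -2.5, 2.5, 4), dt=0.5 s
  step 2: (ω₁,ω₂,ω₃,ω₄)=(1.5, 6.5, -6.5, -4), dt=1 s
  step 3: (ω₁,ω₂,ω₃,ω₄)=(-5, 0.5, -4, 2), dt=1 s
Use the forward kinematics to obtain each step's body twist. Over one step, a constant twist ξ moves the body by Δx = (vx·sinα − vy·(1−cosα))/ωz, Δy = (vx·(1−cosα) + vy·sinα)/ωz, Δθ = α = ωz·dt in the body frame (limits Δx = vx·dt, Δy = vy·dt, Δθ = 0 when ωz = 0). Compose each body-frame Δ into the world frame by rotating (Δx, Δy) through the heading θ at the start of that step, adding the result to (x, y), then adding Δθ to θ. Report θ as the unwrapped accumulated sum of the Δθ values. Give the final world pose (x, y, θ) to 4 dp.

(-0.0503, -0.0998, 0.9087)

step 1: ξ=(vx,vy,ωz)=(0.1425, -0.1425, -0.3750), dt=0.5 → body Δ=(0.0642, -0.0775, -0.1875) → world pose (0.0642, -0.0775, -0.1875)
step 2: ξ=(vx,vy,ωz)=(-0.0375, 0.0375, 0.4327), dt=1.0 → body Δ=(-0.0443, 0.0284, 0.4327) → world pose (0.0259, -0.0414, 0.2452)
step 3: ξ=(vx,vy,ωz)=(-0.0975, -0.0075, 0.6635), dt=1.0 → body Δ=(-0.0881, -0.0381, 0.6635) → world pose (-0.0503, -0.0998, 0.9087)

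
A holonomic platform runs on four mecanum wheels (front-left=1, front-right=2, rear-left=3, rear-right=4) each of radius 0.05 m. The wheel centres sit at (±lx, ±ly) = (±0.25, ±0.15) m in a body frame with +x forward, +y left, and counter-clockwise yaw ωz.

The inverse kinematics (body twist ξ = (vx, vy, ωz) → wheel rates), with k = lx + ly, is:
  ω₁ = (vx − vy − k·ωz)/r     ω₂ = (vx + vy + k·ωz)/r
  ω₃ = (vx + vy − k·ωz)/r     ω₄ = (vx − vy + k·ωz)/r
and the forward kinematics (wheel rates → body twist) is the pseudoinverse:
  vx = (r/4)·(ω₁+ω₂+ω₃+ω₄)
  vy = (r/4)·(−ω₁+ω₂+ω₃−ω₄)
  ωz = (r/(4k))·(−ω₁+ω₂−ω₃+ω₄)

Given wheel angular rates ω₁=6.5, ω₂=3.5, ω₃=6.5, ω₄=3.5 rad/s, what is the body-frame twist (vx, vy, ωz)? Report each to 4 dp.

(0.2500, 0.0000, -0.1875)

k = lx + ly = 0.25 + 0.15 = 0.4000
ω₁+ω₂+ω₃+ω₄ = 20.0000  →  vx = (0.05/4)·20.0000 = 0.2500
−ω₁+ω₂+ω₃−ω₄ = 0.0000  →  vy = (0.05/4)·0.0000 = 0.0000
−ω₁+ω₂−ω₃+ω₄ = -6.0000  →  ωz = (0.05/1.6000)·-6.0000 = -0.1875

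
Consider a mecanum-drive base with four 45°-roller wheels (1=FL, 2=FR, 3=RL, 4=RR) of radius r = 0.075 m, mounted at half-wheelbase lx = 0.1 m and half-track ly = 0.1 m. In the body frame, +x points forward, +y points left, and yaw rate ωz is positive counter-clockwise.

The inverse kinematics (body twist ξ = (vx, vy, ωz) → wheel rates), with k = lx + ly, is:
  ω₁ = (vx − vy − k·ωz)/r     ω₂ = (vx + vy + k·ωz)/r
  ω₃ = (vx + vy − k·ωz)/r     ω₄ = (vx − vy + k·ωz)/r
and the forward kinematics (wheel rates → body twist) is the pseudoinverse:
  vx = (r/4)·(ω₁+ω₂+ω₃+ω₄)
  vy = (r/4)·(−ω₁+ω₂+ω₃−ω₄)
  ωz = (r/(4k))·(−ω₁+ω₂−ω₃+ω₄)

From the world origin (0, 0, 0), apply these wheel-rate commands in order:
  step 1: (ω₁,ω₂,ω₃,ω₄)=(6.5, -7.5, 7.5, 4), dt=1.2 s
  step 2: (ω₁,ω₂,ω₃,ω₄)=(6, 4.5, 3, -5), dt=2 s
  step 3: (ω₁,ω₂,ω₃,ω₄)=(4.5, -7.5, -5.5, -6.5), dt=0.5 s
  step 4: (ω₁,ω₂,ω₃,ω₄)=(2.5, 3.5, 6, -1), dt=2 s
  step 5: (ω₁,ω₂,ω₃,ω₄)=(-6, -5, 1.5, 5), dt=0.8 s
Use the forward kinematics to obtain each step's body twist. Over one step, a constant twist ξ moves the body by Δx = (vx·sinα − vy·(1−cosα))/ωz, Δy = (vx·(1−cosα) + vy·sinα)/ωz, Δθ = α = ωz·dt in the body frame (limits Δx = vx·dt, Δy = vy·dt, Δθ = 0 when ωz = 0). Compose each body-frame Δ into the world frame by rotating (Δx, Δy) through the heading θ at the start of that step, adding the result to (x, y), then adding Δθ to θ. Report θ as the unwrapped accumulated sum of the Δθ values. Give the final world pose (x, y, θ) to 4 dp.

(-0.3031, -0.2413, -5.1469)

step 1: ξ=(vx,vy,ωz)=(0.1969, -0.1969, -1.6406), dt=1.2 → body Δ=(-0.0559, -0.2771, -1.9687) → world pose (-0.0559, -0.2771, -1.9687)
step 2: ξ=(vx,vy,ωz)=(0.1594, 0.1219, -0.8906), dt=2.0 → body Δ=(0.3404, -0.0825, -1.7812) → world pose (-0.2639, -0.5590, -3.7500)
step 3: ξ=(vx,vy,ωz)=(-0.2812, -0.2062, -1.2187), dt=0.5 → body Δ=(-0.1625, -0.0553, -0.6094) → world pose (-0.0989, -0.6065, -4.3594)
step 4: ξ=(vx,vy,ωz)=(0.2062, 0.1500, -0.5625), dt=2.0 → body Δ=(0.4825, 0.0320, -1.1250) → world pose (-0.2958, -0.1648, -5.4844)
step 5: ξ=(vx,vy,ωz)=(-0.0844, -0.0469, 0.4219), dt=0.8 → body Δ=(-0.0600, -0.0481, 0.3375) → world pose (-0.3031, -0.2413, -5.1469)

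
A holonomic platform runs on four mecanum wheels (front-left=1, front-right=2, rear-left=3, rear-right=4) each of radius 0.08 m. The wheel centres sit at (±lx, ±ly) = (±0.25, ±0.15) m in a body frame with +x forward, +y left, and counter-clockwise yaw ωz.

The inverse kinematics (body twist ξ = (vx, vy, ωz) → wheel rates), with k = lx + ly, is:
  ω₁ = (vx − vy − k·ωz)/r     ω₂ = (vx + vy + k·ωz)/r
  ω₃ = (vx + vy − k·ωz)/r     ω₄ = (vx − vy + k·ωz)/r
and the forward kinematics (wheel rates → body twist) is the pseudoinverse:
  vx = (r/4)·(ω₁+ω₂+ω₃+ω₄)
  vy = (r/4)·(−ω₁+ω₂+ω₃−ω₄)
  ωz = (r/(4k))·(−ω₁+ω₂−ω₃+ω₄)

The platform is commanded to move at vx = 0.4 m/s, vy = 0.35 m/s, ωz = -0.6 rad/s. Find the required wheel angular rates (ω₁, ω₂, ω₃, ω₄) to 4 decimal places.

(3.6250, 6.3750, 12.3750, -2.3750)

k = lx + ly = 0.25 + 0.15 = 0.4000;  k·ωz = 0.4000·-0.6 = -0.2400
ω₁ (FL) = (vx − vy − k·ωz)/r = 0.2900/0.08 = 3.6250
ω₂ (FR) = (vx + vy + k·ωz)/r = 0.5100/0.08 = 6.3750
ω₃ (RL) = (vx + vy − k·ωz)/r = 0.9900/0.08 = 12.3750
ω₄ (RR) = (vx − vy + k·ωz)/r = -0.1900/0.08 = -2.3750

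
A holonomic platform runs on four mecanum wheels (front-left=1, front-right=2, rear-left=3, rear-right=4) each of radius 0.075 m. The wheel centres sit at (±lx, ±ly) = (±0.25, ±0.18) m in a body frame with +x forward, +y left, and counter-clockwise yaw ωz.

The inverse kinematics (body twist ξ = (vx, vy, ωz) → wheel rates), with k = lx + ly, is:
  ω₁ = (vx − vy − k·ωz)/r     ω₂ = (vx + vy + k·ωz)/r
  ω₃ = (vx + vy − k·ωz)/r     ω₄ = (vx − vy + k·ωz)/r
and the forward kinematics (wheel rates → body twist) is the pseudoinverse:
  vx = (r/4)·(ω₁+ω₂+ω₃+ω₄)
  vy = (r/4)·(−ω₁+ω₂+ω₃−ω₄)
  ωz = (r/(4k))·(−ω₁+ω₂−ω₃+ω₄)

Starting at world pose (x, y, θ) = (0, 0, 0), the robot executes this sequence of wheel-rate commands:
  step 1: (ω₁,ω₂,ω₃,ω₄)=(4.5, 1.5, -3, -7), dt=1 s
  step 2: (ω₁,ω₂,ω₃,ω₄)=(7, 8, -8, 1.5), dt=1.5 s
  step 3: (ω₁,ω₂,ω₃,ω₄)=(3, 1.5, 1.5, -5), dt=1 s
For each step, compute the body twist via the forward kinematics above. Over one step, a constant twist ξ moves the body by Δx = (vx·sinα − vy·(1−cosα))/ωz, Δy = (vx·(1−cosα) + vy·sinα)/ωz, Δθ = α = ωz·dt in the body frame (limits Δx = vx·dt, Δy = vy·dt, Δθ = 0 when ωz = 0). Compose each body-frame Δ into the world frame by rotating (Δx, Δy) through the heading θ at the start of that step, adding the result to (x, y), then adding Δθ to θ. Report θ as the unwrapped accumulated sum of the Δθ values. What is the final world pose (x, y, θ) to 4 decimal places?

step 1: ξ=(vx,vy,ωz)=(-0.0750, 0.0188, -0.3052), dt=1.0 → body Δ=(-0.0710, 0.0298, -0.3052) → world pose (-0.0710, 0.0298, -0.3052)
step 2: ξ=(vx,vy,ωz)=(0.1594, -0.1594, 0.4578), dt=1.5 → body Δ=(0.2996, -0.1418, 0.6868) → world pose (0.1722, -0.1955, 0.3815)
step 3: ξ=(vx,vy,ωz)=(0.0187, 0.0938, -0.3488), dt=1.0 → body Δ=(0.0346, 0.0886, -0.3488) → world pose (0.1712, -0.1003, 0.0327)

(0.1712, -0.1003, 0.0327)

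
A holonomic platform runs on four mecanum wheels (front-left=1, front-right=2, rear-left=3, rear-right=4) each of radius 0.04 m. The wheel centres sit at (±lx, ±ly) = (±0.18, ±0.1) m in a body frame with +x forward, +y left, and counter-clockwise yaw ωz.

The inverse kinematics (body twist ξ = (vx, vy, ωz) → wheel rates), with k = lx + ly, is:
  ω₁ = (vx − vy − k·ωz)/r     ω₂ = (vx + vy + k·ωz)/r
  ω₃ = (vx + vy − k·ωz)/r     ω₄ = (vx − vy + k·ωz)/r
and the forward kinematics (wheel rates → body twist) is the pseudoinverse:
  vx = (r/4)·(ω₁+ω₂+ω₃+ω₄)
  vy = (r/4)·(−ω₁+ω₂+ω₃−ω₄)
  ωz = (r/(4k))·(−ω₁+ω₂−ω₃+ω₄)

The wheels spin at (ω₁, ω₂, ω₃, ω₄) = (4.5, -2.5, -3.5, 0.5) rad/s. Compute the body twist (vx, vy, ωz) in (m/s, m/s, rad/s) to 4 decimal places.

(-0.0100, -0.1100, -0.1071)

k = lx + ly = 0.18 + 0.1 = 0.2800
ω₁+ω₂+ω₃+ω₄ = -1.0000  →  vx = (0.04/4)·-1.0000 = -0.0100
−ω₁+ω₂+ω₃−ω₄ = -11.0000  →  vy = (0.04/4)·-11.0000 = -0.1100
−ω₁+ω₂−ω₃+ω₄ = -3.0000  →  ωz = (0.04/1.1200)·-3.0000 = -0.1071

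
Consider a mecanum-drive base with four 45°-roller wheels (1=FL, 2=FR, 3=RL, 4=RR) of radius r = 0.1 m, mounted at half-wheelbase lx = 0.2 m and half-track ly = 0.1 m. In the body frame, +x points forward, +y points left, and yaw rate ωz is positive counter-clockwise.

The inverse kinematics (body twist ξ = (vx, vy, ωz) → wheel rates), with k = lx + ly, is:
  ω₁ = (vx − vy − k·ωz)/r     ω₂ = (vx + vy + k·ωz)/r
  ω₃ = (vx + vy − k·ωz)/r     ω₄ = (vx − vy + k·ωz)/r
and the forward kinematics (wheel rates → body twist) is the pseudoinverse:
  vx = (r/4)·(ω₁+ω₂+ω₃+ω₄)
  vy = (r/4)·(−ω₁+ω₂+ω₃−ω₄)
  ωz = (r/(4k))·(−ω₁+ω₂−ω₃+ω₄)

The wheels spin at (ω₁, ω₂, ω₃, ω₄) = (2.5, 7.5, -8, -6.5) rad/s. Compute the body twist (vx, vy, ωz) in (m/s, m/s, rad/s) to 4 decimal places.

k = lx + ly = 0.2 + 0.1 = 0.3000
ω₁+ω₂+ω₃+ω₄ = -4.5000  →  vx = (0.1/4)·-4.5000 = -0.1125
−ω₁+ω₂+ω₃−ω₄ = 3.5000  →  vy = (0.1/4)·3.5000 = 0.0875
−ω₁+ω₂−ω₃+ω₄ = 6.5000  →  ωz = (0.1/1.2000)·6.5000 = 0.5417

(-0.1125, 0.0875, 0.5417)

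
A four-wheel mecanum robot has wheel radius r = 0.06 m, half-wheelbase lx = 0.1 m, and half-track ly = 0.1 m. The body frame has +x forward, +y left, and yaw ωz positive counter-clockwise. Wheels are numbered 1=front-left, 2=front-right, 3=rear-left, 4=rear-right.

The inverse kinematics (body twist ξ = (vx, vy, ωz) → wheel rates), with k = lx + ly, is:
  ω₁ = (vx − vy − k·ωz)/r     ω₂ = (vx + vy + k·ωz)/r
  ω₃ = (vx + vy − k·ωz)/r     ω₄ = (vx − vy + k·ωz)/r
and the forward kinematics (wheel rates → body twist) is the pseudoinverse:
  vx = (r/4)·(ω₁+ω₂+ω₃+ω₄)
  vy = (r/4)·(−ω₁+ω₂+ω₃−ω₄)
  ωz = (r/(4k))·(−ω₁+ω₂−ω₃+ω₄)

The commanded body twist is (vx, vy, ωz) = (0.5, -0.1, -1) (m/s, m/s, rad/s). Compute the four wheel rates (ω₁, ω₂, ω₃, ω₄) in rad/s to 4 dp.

k = lx + ly = 0.1 + 0.1 = 0.2000;  k·ωz = 0.2000·-1 = -0.2000
ω₁ (FL) = (vx − vy − k·ωz)/r = 0.8000/0.06 = 13.3333
ω₂ (FR) = (vx + vy + k·ωz)/r = 0.2000/0.06 = 3.3333
ω₃ (RL) = (vx + vy − k·ωz)/r = 0.6000/0.06 = 10.0000
ω₄ (RR) = (vx − vy + k·ωz)/r = 0.4000/0.06 = 6.6667

(13.3333, 3.3333, 10.0000, 6.6667)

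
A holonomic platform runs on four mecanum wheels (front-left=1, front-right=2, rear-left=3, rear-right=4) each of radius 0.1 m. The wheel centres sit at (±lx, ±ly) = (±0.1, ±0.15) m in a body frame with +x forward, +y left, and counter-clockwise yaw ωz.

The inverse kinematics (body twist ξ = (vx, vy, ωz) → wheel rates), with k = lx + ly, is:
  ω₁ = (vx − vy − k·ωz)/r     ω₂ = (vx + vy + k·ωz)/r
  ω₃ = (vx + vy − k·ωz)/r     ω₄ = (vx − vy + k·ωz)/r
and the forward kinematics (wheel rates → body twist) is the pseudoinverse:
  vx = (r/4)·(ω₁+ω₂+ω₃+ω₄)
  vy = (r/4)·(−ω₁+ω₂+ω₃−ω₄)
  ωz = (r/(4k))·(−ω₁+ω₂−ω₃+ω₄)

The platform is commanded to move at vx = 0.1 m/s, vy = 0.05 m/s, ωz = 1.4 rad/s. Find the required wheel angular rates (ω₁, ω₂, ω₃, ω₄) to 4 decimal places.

(-3.0000, 5.0000, -2.0000, 4.0000)

k = lx + ly = 0.1 + 0.15 = 0.2500;  k·ωz = 0.2500·1.4 = 0.3500
ω₁ (FL) = (vx − vy − k·ωz)/r = -0.3000/0.1 = -3.0000
ω₂ (FR) = (vx + vy + k·ωz)/r = 0.5000/0.1 = 5.0000
ω₃ (RL) = (vx + vy − k·ωz)/r = -0.2000/0.1 = -2.0000
ω₄ (RR) = (vx − vy + k·ωz)/r = 0.4000/0.1 = 4.0000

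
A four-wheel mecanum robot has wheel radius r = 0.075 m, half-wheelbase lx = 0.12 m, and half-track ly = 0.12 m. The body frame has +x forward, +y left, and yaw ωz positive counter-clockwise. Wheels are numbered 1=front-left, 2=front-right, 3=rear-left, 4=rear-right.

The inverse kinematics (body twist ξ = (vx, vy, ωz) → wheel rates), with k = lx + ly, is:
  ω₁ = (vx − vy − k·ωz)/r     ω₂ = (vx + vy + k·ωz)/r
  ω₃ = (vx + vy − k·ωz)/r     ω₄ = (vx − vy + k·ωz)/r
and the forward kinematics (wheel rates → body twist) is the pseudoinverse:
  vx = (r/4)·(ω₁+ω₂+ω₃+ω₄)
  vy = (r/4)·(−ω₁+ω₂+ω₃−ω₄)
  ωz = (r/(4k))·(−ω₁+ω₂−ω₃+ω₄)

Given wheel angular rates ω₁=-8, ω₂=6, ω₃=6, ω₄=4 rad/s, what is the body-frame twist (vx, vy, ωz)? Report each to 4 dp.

(0.1500, 0.3000, 0.9375)

k = lx + ly = 0.12 + 0.12 = 0.2400
ω₁+ω₂+ω₃+ω₄ = 8.0000  →  vx = (0.075/4)·8.0000 = 0.1500
−ω₁+ω₂+ω₃−ω₄ = 16.0000  →  vy = (0.075/4)·16.0000 = 0.3000
−ω₁+ω₂−ω₃+ω₄ = 12.0000  →  ωz = (0.075/0.9600)·12.0000 = 0.9375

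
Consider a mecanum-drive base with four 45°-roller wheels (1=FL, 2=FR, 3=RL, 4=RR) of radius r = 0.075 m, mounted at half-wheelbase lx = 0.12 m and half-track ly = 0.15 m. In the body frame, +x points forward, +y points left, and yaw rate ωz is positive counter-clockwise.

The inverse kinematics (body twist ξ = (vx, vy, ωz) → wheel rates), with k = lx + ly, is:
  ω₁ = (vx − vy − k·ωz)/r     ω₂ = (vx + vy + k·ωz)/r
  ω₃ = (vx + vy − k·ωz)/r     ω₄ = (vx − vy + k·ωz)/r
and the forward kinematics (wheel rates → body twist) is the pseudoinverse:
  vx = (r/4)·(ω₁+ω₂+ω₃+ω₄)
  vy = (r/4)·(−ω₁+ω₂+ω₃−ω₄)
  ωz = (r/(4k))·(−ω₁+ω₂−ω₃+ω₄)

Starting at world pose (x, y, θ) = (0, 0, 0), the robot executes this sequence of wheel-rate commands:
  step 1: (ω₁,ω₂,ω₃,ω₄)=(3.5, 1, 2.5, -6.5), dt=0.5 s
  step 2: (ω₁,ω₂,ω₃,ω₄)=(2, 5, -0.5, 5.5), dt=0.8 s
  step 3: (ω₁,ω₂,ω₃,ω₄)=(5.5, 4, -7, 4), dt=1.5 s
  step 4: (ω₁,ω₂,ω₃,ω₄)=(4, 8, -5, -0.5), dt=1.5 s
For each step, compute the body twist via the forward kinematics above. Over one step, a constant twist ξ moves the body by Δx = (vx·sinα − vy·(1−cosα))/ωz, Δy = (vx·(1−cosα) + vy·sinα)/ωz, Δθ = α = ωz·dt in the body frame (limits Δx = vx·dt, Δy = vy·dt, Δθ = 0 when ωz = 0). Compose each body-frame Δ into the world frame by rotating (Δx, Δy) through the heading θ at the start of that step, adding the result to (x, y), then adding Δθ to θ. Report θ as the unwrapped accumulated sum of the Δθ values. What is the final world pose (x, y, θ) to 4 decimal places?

step 1: ξ=(vx,vy,ωz)=(0.0094, 0.1219, -0.7986), dt=0.5 → body Δ=(0.0166, 0.0584, -0.3993) → world pose (0.0166, 0.0584, -0.3993)
step 2: ξ=(vx,vy,ωz)=(0.2250, -0.0562, 0.6250), dt=0.8 → body Δ=(0.1836, 0.0009, 0.5000) → world pose (0.1861, -0.0121, 0.1007)
step 3: ξ=(vx,vy,ωz)=(0.1219, -0.2344, 0.6597), dt=1.5 → body Δ=(0.3146, -0.2136, 0.9896) → world pose (0.5206, -0.1930, 1.0903)
step 4: ξ=(vx,vy,ωz)=(0.1219, -0.0094, 0.5903), dt=1.5 → body Δ=(0.1657, 0.0635, 0.8854) → world pose (0.5409, -0.0168, 1.9757)

(0.5409, -0.0168, 1.9757)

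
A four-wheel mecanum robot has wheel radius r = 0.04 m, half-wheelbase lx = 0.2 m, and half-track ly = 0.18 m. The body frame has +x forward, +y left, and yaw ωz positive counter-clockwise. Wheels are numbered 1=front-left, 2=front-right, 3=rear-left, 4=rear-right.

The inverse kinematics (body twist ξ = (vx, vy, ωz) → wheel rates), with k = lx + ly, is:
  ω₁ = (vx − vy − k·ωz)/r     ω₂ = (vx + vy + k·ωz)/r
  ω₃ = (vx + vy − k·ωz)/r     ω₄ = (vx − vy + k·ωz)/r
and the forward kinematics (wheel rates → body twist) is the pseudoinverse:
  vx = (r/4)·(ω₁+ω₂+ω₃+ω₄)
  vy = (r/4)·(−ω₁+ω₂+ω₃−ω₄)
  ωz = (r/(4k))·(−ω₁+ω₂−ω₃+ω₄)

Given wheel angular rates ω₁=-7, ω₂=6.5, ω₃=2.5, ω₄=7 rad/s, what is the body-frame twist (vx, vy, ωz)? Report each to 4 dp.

(0.0900, 0.0900, 0.4737)

k = lx + ly = 0.2 + 0.18 = 0.3800
ω₁+ω₂+ω₃+ω₄ = 9.0000  →  vx = (0.04/4)·9.0000 = 0.0900
−ω₁+ω₂+ω₃−ω₄ = 9.0000  →  vy = (0.04/4)·9.0000 = 0.0900
−ω₁+ω₂−ω₃+ω₄ = 18.0000  →  ωz = (0.04/1.5200)·18.0000 = 0.4737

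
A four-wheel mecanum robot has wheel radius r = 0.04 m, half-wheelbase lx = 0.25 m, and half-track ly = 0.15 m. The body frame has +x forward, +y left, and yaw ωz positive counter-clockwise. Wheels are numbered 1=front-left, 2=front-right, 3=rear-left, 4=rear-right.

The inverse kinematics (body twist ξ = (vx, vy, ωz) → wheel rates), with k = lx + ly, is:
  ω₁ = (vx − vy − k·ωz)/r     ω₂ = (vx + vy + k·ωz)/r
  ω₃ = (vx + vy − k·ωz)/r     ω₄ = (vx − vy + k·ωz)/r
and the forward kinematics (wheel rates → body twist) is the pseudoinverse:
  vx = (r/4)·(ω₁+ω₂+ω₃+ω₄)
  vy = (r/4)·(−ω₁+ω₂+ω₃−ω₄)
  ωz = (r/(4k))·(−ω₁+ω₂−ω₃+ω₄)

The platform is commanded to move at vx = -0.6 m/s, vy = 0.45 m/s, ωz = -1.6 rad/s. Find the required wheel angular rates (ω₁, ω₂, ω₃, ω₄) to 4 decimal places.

k = lx + ly = 0.25 + 0.15 = 0.4000;  k·ωz = 0.4000·-1.6 = -0.6400
ω₁ (FL) = (vx − vy − k·ωz)/r = -0.4100/0.04 = -10.2500
ω₂ (FR) = (vx + vy + k·ωz)/r = -0.7900/0.04 = -19.7500
ω₃ (RL) = (vx + vy − k·ωz)/r = 0.4900/0.04 = 12.2500
ω₄ (RR) = (vx − vy + k·ωz)/r = -1.6900/0.04 = -42.2500

(-10.2500, -19.7500, 12.2500, -42.2500)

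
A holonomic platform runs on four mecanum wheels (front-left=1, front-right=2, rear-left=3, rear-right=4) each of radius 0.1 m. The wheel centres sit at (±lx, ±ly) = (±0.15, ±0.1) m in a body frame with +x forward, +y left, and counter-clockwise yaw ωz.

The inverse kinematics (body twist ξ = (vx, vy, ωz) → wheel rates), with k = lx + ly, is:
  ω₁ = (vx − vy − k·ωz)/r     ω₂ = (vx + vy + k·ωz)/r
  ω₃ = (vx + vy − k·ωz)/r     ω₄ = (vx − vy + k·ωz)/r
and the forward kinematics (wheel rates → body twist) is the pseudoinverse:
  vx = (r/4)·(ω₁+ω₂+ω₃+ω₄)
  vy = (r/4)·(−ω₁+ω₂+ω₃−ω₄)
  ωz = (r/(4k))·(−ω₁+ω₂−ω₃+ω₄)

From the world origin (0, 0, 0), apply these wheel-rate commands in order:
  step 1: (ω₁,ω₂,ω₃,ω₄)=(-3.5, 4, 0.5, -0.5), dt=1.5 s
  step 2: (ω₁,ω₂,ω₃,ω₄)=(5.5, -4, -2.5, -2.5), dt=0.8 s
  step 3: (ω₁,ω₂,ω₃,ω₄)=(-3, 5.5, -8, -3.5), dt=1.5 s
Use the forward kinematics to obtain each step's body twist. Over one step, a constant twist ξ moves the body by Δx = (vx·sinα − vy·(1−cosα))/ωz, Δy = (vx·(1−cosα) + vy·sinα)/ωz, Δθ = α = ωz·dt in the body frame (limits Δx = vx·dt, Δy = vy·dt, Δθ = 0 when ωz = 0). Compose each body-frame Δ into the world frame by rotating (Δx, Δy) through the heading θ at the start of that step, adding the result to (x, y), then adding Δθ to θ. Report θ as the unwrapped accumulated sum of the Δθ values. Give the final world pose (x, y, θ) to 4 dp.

step 1: ξ=(vx,vy,ωz)=(0.0125, 0.2125, 0.6500), dt=1.5 → body Δ=(-0.1275, 0.2790, 0.9750) → world pose (-0.1275, 0.2790, 0.9750)
step 2: ξ=(vx,vy,ωz)=(-0.0875, -0.2375, -0.9500), dt=0.8 → body Δ=(-0.1322, -0.1469, -0.7600) → world pose (-0.0802, 0.0871, 0.2150)
step 3: ξ=(vx,vy,ωz)=(-0.2250, 0.1000, 1.3000), dt=1.5 → body Δ=(-0.2662, -0.1657, 1.9500) → world pose (-0.3049, -0.1315, 2.1650)

(-0.3049, -0.1315, 2.1650)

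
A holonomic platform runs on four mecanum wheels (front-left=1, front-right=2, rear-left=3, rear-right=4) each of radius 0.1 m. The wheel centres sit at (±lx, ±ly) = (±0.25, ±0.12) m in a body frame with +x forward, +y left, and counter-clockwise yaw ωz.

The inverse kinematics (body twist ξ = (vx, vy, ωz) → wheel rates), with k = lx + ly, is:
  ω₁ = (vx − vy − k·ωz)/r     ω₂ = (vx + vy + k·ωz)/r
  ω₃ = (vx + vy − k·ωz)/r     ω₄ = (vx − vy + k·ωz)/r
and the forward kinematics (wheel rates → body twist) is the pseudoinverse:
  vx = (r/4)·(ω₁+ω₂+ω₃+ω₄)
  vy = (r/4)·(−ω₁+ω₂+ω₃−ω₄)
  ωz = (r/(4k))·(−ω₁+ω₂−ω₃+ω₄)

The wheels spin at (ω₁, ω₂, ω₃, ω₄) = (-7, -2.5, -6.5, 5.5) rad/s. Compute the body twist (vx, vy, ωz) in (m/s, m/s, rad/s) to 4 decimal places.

k = lx + ly = 0.25 + 0.12 = 0.3700
ω₁+ω₂+ω₃+ω₄ = -10.5000  →  vx = (0.1/4)·-10.5000 = -0.2625
−ω₁+ω₂+ω₃−ω₄ = -7.5000  →  vy = (0.1/4)·-7.5000 = -0.1875
−ω₁+ω₂−ω₃+ω₄ = 16.5000  →  ωz = (0.1/1.4800)·16.5000 = 1.1149

(-0.2625, -0.1875, 1.1149)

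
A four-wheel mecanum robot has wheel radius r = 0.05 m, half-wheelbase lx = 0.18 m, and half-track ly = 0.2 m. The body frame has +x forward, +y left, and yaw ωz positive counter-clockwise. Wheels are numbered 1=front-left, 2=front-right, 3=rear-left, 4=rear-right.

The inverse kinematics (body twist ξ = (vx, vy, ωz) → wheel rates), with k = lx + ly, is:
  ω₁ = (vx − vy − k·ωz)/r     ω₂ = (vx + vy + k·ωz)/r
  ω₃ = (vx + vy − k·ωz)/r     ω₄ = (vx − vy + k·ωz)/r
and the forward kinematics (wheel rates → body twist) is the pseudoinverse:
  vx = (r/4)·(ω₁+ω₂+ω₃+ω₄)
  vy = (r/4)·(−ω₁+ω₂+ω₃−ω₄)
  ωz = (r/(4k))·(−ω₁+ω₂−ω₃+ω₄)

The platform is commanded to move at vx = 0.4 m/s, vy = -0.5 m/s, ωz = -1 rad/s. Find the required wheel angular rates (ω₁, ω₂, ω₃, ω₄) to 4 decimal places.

(25.6000, -9.6000, 5.6000, 10.4000)

k = lx + ly = 0.18 + 0.2 = 0.3800;  k·ωz = 0.3800·-1 = -0.3800
ω₁ (FL) = (vx − vy − k·ωz)/r = 1.2800/0.05 = 25.6000
ω₂ (FR) = (vx + vy + k·ωz)/r = -0.4800/0.05 = -9.6000
ω₃ (RL) = (vx + vy − k·ωz)/r = 0.2800/0.05 = 5.6000
ω₄ (RR) = (vx − vy + k·ωz)/r = 0.5200/0.05 = 10.4000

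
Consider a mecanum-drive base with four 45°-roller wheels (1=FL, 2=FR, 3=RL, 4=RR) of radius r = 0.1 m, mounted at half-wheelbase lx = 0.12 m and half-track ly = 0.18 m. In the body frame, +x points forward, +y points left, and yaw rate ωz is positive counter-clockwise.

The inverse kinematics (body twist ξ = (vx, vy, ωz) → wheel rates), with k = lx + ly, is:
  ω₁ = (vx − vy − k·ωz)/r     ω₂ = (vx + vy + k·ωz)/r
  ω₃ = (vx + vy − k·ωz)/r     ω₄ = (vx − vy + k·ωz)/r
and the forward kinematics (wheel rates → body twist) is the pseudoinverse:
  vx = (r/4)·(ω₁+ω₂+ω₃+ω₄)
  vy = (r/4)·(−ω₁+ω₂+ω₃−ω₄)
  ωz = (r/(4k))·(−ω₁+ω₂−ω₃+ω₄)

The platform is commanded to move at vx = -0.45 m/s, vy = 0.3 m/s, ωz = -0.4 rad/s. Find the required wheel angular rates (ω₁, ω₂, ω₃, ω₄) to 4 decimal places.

(-6.3000, -2.7000, -0.3000, -8.7000)

k = lx + ly = 0.12 + 0.18 = 0.3000;  k·ωz = 0.3000·-0.4 = -0.1200
ω₁ (FL) = (vx − vy − k·ωz)/r = -0.6300/0.1 = -6.3000
ω₂ (FR) = (vx + vy + k·ωz)/r = -0.2700/0.1 = -2.7000
ω₃ (RL) = (vx + vy − k·ωz)/r = -0.0300/0.1 = -0.3000
ω₄ (RR) = (vx − vy + k·ωz)/r = -0.8700/0.1 = -8.7000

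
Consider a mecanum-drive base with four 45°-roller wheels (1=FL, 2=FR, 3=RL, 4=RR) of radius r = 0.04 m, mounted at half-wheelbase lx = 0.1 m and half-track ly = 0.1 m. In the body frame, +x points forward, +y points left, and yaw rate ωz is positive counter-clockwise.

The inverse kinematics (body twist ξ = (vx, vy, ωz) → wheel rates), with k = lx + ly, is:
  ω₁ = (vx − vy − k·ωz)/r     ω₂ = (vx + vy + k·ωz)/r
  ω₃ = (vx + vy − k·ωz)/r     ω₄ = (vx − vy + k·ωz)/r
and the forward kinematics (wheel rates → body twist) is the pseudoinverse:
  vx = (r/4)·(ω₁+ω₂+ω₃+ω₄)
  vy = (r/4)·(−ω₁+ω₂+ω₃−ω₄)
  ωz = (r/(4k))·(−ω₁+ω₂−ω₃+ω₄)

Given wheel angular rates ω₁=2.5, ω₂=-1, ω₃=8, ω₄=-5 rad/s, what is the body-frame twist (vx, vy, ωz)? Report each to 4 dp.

k = lx + ly = 0.1 + 0.1 = 0.2000
ω₁+ω₂+ω₃+ω₄ = 4.5000  →  vx = (0.04/4)·4.5000 = 0.0450
−ω₁+ω₂+ω₃−ω₄ = 9.5000  →  vy = (0.04/4)·9.5000 = 0.0950
−ω₁+ω₂−ω₃+ω₄ = -16.5000  →  ωz = (0.04/0.8000)·-16.5000 = -0.8250

(0.0450, 0.0950, -0.8250)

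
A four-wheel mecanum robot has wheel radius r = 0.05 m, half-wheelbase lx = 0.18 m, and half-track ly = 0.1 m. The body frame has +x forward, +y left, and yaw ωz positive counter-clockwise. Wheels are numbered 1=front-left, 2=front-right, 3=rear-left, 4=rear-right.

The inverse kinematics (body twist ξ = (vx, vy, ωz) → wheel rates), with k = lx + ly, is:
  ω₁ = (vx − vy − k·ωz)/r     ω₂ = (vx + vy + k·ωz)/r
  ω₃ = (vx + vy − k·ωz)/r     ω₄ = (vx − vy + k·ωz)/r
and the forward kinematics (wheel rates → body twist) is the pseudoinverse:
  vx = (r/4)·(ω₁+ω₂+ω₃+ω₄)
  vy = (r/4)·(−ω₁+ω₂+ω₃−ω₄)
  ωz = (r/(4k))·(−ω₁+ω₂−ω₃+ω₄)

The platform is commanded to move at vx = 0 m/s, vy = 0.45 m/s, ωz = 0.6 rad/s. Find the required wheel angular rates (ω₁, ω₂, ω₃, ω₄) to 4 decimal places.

k = lx + ly = 0.18 + 0.1 = 0.2800;  k·ωz = 0.2800·0.6 = 0.1680
ω₁ (FL) = (vx − vy − k·ωz)/r = -0.6180/0.05 = -12.3600
ω₂ (FR) = (vx + vy + k·ωz)/r = 0.6180/0.05 = 12.3600
ω₃ (RL) = (vx + vy − k·ωz)/r = 0.2820/0.05 = 5.6400
ω₄ (RR) = (vx − vy + k·ωz)/r = -0.2820/0.05 = -5.6400

(-12.3600, 12.3600, 5.6400, -5.6400)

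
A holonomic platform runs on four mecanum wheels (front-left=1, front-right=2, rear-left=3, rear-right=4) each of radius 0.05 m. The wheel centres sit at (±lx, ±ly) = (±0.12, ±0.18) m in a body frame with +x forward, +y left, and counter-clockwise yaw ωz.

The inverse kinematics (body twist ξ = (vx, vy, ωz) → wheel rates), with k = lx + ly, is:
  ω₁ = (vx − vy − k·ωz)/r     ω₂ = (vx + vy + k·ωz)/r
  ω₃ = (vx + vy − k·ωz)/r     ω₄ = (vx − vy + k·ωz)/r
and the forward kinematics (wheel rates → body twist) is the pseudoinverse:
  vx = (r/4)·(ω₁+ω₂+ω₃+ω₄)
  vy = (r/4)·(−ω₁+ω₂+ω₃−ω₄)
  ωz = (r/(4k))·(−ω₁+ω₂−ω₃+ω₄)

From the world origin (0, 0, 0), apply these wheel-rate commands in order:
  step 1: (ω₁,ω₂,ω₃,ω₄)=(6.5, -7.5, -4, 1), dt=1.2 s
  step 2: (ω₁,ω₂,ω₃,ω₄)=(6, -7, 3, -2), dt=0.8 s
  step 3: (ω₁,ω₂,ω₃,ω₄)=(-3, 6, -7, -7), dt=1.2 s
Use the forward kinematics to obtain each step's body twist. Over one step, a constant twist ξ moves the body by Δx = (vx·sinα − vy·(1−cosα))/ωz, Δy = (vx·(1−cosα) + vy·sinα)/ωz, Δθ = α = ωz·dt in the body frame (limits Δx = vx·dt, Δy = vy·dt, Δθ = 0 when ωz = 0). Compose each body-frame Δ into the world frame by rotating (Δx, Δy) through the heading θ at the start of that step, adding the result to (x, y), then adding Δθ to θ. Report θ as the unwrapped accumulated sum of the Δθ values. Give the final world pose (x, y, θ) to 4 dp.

step 1: ξ=(vx,vy,ωz)=(-0.0500, -0.2375, -0.3750), dt=1.2 → body Δ=(-0.1210, -0.2622, -0.4500) → world pose (-0.1210, -0.2622, -0.4500)
step 2: ξ=(vx,vy,ωz)=(0.0000, -0.1000, -0.7500), dt=0.8 → body Δ=(-0.0233, -0.0753, -0.6000) → world pose (-0.1748, -0.3199, -1.0500)
step 3: ξ=(vx,vy,ωz)=(-0.1375, 0.1125, 0.3750), dt=1.2 → body Δ=(-0.1894, 0.0940, 0.4500) → world pose (-0.1875, -0.1089, -0.6000)

(-0.1875, -0.1089, -0.6000)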